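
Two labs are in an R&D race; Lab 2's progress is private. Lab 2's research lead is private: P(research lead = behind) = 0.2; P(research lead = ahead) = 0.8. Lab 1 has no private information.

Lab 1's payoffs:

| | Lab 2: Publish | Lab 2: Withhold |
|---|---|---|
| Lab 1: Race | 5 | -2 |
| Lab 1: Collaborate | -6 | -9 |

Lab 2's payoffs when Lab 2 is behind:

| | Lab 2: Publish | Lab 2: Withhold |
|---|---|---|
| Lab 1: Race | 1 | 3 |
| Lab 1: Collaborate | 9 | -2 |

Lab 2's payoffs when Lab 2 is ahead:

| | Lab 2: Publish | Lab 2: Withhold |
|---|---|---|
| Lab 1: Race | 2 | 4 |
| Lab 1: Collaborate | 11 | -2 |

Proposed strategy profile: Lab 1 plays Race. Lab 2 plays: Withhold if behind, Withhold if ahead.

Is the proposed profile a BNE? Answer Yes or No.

Yes

Lab 1 plays Race: E[Race] = 0.2·(-2) + 0.8·(-2) = -2; E[Collaborate] = -9. Best-responding. ✓
Lab 2 (research lead behind), facing Race: Publish gives 1, Withhold gives 3. Proposed Withhold is best. ✓
Lab 2 (research lead ahead), facing Race: Publish gives 2, Withhold gives 4. Proposed Withhold is best. ✓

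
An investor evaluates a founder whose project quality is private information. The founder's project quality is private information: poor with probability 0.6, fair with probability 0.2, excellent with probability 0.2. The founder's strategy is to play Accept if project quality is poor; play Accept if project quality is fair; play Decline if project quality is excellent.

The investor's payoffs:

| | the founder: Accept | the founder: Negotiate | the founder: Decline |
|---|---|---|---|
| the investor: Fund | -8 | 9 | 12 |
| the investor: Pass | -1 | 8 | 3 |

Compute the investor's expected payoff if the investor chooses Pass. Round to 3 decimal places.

-0.200

E[Pass] = 0.6·(-1) + 0.2·(-1) + 0.2·3 = (-0.6) + (-0.2) + 0.6 = -0.2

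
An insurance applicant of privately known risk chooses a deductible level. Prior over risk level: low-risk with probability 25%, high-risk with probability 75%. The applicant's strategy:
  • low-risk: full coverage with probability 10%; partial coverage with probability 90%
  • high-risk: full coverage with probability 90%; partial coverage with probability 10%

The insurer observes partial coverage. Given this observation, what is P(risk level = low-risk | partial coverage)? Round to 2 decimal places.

P(partial coverage) = 0.25·0.9 + 0.75·0.1 = 0.3
P(low-risk | partial coverage) = (0.25·0.9) / 0.3 = 0.225 / 0.3 = 0.75

0.75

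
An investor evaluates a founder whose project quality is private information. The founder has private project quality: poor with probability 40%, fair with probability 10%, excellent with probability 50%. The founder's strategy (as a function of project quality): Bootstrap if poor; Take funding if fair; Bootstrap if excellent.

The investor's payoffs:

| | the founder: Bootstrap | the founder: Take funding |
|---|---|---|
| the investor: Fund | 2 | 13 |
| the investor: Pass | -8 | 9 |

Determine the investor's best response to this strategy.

Fund

Compute the investor's expected payoff for each action, taking the expectation over the founder's type.
E[Fund] = 0.4·(2) + 0.1·(13) + 0.5·(2) = 3.1
E[Pass] = 0.4·(-8) + 0.1·(9) + 0.5·(-8) = -6.3
Best response: Fund (3.1 is the largest).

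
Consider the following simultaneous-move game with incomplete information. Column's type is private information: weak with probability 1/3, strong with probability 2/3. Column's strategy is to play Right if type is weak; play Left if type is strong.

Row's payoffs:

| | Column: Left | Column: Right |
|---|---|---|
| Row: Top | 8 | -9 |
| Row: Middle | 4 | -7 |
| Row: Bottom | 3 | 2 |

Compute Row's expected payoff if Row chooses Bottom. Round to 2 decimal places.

2.67

Take the expectation over Column's type, weighting each type's action by its prior probability.
E[Bottom] = 1/3·2 + 2/3·3 = 2/3 + 2 = 8/3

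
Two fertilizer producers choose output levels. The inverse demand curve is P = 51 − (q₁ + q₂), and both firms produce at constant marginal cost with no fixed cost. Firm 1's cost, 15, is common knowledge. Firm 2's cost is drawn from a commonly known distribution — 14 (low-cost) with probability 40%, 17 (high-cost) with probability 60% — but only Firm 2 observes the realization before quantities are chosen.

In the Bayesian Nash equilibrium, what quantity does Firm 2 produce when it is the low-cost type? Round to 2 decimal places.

12.37

Firm 2 with cost c maximizes (51 − (q₁+q₂) − c)·q₂, giving q₂(c) = (51 − c − q₁)/2.
E[c₂] = 0.4·14 + 0.6·17 = 15.8
Firm 1's FOC against E[q₂] yields q₁ = (51 − 2·15 + E[c₂])/3 = (51 − 30 + 15.8)/3 = 12.2667.
q₂(low-cost) = (51 − 14 − 12.2667)/2 = 12.3667.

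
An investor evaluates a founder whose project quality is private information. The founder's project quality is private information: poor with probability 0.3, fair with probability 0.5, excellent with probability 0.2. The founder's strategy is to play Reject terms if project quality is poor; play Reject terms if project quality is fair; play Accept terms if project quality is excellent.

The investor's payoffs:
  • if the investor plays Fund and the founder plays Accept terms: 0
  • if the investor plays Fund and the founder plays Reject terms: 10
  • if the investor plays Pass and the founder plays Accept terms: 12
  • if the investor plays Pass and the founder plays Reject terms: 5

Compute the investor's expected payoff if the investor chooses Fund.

8

E[Fund] = 0.3·10 + 0.5·10 + 0.2·0 = 3 + 5 + 0 = 8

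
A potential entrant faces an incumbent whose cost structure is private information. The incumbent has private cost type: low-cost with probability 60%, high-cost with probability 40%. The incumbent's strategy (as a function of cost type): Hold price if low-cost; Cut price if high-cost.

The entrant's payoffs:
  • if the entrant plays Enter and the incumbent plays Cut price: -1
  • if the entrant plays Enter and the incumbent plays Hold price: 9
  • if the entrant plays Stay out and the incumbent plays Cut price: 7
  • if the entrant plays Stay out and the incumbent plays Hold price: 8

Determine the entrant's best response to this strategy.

Stay out

E[Enter] = 0.6·(9) + 0.4·(-1) = 5
E[Stay out] = 0.6·(8) + 0.4·(7) = 7.6
Best response: Stay out (7.6 is the largest).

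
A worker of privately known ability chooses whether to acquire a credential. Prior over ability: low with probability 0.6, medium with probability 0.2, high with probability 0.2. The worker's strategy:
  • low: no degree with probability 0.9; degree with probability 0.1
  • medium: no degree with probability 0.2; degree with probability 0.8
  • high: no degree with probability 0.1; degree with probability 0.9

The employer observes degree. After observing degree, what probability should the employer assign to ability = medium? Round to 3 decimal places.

P(degree) = 0.6·0.1 + 0.2·0.8 + 0.2·0.9 = 0.4
P(medium | degree) = (0.2·0.8) / 0.4 = 0.16 / 0.4 = 0.4

0.400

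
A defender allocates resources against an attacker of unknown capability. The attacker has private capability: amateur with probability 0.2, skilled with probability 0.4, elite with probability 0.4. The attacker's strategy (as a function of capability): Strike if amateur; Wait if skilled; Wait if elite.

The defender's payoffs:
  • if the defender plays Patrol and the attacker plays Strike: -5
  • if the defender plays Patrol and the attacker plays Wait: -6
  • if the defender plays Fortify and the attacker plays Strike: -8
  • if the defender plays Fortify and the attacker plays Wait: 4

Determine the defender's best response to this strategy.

Fortify

Compute the defender's expected payoff for each action, taking the expectation over the attacker's type.
E[Patrol] = 0.2·(-5) + 0.4·(-6) + 0.4·(-6) = -5.8
E[Fortify] = 0.2·(-8) + 0.4·(4) + 0.4·(4) = 1.6
Best response: Fortify (1.6 is the largest).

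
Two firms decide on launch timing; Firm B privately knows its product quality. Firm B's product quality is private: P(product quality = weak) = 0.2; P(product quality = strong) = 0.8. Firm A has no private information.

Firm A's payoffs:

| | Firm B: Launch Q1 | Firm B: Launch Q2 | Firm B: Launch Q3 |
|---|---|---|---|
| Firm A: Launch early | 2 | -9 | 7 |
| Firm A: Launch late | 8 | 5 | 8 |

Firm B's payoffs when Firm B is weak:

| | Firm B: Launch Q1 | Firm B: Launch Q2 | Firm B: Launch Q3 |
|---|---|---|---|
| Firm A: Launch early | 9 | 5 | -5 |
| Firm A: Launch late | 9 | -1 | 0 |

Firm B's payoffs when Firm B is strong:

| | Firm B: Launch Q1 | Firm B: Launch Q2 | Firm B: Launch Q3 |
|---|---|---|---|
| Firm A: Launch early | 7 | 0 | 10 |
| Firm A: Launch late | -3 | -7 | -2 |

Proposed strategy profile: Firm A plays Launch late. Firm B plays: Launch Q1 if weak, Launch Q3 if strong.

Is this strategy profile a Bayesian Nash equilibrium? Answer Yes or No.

Firm A plays Launch late: E[Launch late] = 0.2·(8) + 0.8·(8) = 8; E[Launch early] = 6. Best-responding. ✓
Firm B (product quality weak), facing Launch late: Launch Q1 gives 9, Launch Q2 gives -1, Launch Q3 gives 0. Proposed Launch Q1 is best. ✓
Firm B (product quality strong), facing Launch late: Launch Q1 gives -3, Launch Q2 gives -7, Launch Q3 gives -2. Proposed Launch Q3 is best. ✓

Yes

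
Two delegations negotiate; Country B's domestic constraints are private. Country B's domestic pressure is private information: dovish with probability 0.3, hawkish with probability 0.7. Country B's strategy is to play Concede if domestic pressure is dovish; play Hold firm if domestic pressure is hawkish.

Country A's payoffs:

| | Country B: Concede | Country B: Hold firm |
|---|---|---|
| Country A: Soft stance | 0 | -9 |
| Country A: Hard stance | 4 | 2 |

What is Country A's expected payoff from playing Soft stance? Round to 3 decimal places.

E[Soft stance] = 0.3·0 + 0.7·(-9) = 0 + (-6.3) = -6.3

-6.300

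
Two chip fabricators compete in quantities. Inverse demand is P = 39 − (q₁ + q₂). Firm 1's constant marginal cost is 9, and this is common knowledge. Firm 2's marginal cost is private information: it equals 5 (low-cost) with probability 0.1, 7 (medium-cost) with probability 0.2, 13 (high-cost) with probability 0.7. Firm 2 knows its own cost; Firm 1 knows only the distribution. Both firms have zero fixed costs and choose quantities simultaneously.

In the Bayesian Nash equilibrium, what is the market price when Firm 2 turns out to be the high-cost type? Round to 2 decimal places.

Type-c best response for Firm 2: q₂(c) = (39 − c)/2 − q₁/2.
Firm 1 maximizes expected profit; its first-order condition is 39 − 2q₁ − E[q₂] − 9 = 0.
Substituting E[q₂] and solving: E[c₂] = 11, so q₁ = (39 − 2·9 + 11)/3 = 10.6667.
q₂(high-cost) = 7.66667, so P = 39 − (10.6667 + 7.66667) = 20.6667.

20.67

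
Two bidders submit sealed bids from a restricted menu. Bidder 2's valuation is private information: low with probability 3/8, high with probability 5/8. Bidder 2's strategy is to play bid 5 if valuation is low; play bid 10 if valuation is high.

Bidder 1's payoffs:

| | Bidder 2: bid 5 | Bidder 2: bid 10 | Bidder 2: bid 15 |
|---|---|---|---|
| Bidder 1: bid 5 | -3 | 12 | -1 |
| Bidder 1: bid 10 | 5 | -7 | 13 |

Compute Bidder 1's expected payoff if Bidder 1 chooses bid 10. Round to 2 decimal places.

-2.50

Take the expectation over Bidder 2's valuation, weighting each type's action by its prior probability.
E[bid 10] = 3/8·5 + 5/8·(-7) = 15/8 + (-35/8) = -5/2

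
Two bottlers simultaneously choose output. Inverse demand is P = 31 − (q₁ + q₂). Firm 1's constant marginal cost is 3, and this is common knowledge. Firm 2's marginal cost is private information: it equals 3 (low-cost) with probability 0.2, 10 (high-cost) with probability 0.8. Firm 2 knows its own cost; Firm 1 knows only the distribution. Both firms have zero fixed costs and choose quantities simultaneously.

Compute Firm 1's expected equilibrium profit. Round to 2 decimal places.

125.44

Firm 2 with cost c maximizes (31 − (q₁+q₂) − c)·q₂, giving q₂(c) = (31 − c − q₁)/2.
E[c₂] = 0.2·3 + 0.8·10 = 8.6
Firm 1's FOC against E[q₂] yields q₁ = (31 − 2·3 + E[c₂])/3 = (31 − 6 + 8.6)/3 = 11.2.
E[P] = 31 − (q₁ + E[q₂]) = 14.2; Firm 1's expected profit = (E[P] − 3)·q₁ = (14.2 − 3)·11.2 = 125.44.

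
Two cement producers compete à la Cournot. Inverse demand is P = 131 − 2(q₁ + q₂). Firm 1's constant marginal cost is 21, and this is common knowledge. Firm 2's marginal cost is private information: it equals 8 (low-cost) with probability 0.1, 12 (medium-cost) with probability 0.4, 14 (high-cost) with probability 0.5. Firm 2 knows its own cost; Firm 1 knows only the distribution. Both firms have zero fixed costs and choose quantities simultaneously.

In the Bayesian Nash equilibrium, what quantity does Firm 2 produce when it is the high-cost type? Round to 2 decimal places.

20.78

Firm 2 with cost c maximizes (131 − 2(q₁+q₂) − c)·q₂, giving q₂(c) = (131 − c − 2q₁)/4.
E[c₂] = 0.1·8 + 0.4·12 + 0.5·14 = 12.6
Firm 1's FOC against E[q₂] yields q₁ = (131 − 2·21 + E[c₂])/6 = (131 − 42 + 12.6)/6 = 16.9333.
q₂(high-cost) = (131 − 14 − 2·16.9333)/4 = 20.7833.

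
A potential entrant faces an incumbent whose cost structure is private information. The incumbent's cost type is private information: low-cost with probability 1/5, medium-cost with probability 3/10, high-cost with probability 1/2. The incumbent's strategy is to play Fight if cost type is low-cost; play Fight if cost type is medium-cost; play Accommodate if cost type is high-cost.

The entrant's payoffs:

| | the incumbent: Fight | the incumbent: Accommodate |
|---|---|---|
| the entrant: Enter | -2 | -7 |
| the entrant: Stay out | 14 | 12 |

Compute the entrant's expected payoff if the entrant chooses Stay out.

13

E[Stay out] = 1/5·14 + 3/10·14 + 1/2·12 = 14/5 + 21/5 + 6 = 13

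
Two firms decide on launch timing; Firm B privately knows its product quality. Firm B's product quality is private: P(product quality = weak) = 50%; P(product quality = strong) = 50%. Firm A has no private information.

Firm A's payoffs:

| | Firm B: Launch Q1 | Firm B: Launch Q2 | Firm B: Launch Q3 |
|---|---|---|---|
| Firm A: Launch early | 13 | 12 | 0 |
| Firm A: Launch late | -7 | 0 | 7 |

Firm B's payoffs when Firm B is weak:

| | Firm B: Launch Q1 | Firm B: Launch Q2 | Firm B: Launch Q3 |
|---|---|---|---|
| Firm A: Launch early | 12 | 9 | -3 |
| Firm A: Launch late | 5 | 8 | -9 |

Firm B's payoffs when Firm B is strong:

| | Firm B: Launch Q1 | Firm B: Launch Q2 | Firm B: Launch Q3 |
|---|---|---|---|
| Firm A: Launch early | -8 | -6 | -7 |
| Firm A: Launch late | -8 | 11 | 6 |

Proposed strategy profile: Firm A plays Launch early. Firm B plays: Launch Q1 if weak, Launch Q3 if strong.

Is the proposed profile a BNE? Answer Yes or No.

No

A profile is a BNE iff every type of every player is best-responding given beliefs about the other side.
Firm A plays Launch early: E[Launch early] = 0.5·(13) + 0.5·(0) = 6.5; E[Launch late] = 0. Best-responding. ✓
Firm B (product quality weak), facing Launch early: Launch Q1 gives 12, Launch Q2 gives 9, Launch Q3 gives -3. Proposed Launch Q1 is best. ✓
Firm B (product quality strong), facing Launch early: Launch Q1 gives -8, Launch Q2 gives -6, Launch Q3 gives -7. Proposed Launch Q3 is not best — profitable deviation exists. ✗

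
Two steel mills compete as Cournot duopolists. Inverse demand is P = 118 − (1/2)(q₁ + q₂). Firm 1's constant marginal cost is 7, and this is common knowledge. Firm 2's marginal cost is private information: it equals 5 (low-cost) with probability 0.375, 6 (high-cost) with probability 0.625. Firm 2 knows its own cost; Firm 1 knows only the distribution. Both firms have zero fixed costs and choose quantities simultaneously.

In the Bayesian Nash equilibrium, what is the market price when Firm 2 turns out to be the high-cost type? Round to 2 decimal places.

Type-c best response for Firm 2: q₂(c) = (118 − c) − q₁/2.
Firm 1 maximizes expected profit; its first-order condition is 118 − q₁ − (1/2)E[q₂] − 7 = 0.
Substituting E[q₂] and solving: E[c₂] = 5.625, so q₁ = (118 − 2·7 + 5.625)/(3/2) = 73.0833.
q₂(high-cost) = 75.4583, so P = 118 − (1/2)·(73.0833 + 75.4583) = 43.7292.

43.73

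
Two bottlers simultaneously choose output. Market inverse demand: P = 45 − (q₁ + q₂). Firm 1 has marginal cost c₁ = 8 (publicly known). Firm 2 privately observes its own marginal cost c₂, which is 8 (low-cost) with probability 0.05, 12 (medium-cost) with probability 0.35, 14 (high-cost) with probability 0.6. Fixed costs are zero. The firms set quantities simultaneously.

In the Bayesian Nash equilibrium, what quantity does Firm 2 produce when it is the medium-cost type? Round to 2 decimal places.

Firm 2 with cost c maximizes (45 − (q₁+q₂) − c)·q₂, giving q₂(c) = (45 − c − q₁)/2.
E[c₂] = 0.05·8 + 0.35·12 + 0.6·14 = 13
Firm 1's FOC against E[q₂] yields q₁ = (45 − 2·8 + E[c₂])/3 = (45 − 16 + 13)/3 = 14.
q₂(medium-cost) = (45 − 12 − 14)/2 = 9.5.

9.50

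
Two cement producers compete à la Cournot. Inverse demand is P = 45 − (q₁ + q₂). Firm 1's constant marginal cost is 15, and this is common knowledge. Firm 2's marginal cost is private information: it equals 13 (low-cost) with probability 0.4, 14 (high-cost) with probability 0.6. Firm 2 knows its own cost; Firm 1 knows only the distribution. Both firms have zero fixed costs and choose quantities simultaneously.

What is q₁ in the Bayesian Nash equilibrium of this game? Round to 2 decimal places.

Type-c best response for Firm 2: q₂(c) = (45 − c)/2 − q₁/2.
Firm 1 maximizes expected profit; its first-order condition is 45 − 2q₁ − E[q₂] − 15 = 0.
Substituting E[q₂] and solving: E[c₂] = 13.6, so q₁ = (45 − 2·15 + 13.6)/3 = 9.53333.

9.53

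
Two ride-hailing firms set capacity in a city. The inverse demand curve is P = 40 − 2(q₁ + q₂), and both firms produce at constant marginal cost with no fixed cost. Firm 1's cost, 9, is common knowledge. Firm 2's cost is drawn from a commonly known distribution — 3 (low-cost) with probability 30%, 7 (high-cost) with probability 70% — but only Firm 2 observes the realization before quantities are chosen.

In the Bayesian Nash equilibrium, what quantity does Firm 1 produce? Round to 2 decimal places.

4.63

Firm 2 with cost c maximizes (40 − 2(q₁+q₂) − c)·q₂, giving q₂(c) = (40 − c − 2q₁)/4.
E[c₂] = 0.3·3 + 0.7·7 = 5.8
Firm 1's FOC against E[q₂] yields q₁ = (40 − 2·9 + E[c₂])/6 = (40 − 18 + 5.8)/6 = 4.63333.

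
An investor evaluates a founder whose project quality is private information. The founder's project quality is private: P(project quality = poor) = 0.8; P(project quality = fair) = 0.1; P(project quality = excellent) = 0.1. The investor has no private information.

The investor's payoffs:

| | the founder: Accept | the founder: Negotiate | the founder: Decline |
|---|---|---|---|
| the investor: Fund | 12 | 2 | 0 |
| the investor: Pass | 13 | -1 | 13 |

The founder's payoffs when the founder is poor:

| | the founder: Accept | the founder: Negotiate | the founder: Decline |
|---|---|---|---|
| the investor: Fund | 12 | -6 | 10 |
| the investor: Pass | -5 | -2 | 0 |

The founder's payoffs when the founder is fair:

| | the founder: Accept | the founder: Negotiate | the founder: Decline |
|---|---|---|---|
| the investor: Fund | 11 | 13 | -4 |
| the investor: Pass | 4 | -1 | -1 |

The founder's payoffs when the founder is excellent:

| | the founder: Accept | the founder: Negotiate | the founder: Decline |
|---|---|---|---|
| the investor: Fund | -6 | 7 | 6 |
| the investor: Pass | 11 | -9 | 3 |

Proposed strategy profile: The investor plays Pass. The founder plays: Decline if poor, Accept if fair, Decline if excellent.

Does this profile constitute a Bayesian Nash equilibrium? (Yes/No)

No

The investor plays Pass: E[Pass] = 0.8·(13) + 0.1·(13) + 0.1·(13) = 13; E[Fund] = 1.2. Best-responding. ✓
The founder (project quality poor), facing Pass: Accept gives -5, Negotiate gives -2, Decline gives 0. Proposed Decline is best. ✓
The founder (project quality fair), facing Pass: Accept gives 4, Negotiate gives -1, Decline gives -1. Proposed Accept is best. ✓
The founder (project quality excellent), facing Pass: Accept gives 11, Negotiate gives -9, Decline gives 3. Proposed Decline is not best — profitable deviation exists. ✗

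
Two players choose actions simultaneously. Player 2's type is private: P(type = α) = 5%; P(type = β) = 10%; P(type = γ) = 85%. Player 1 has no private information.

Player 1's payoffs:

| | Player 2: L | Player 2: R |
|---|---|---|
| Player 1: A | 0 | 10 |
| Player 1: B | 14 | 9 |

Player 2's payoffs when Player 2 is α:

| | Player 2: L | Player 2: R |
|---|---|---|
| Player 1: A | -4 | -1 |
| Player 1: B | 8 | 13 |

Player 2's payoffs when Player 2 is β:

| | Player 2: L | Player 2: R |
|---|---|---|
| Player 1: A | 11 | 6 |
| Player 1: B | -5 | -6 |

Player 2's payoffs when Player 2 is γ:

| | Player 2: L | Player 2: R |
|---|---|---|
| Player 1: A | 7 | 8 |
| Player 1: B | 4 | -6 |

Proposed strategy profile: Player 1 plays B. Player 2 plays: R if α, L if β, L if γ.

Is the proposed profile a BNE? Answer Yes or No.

Yes

Player 1 plays B: E[B] = 0.05·(9) + 0.1·(14) + 0.85·(14) = 13.75; E[A] = 0.5. Best-responding. ✓
Player 2 (type α), facing B: L gives 8, R gives 13. Proposed R is best. ✓
Player 2 (type β), facing B: L gives -5, R gives -6. Proposed L is best. ✓
Player 2 (type γ), facing B: L gives 4, R gives -6. Proposed L is best. ✓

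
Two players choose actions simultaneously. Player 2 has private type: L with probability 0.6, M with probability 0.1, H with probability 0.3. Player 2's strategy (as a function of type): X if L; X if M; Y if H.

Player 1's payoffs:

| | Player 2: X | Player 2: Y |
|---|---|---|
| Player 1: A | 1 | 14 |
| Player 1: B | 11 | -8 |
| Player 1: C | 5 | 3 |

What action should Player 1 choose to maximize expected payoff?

B

Compute Player 1's expected payoff for each action, taking the expectation over Player 2's type.
E[A] = 0.6·(1) + 0.1·(1) + 0.3·(14) = 4.9
E[B] = 0.6·(11) + 0.1·(11) + 0.3·(-8) = 5.3
E[C] = 0.6·(5) + 0.1·(5) + 0.3·(3) = 4.4
Best response: B (5.3 is the largest).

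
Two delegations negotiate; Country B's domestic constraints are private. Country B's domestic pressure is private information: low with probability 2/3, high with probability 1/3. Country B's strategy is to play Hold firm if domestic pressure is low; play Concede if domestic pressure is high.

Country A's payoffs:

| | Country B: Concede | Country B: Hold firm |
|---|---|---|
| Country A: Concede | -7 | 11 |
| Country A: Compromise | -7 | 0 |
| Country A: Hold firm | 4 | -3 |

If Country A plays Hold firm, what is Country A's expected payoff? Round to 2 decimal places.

Take the expectation over Country B's domestic pressure, weighting each type's action by its prior probability.
E[Hold firm] = 2/3·(-3) + 1/3·4 = (-2) + 4/3 = -2/3

-0.67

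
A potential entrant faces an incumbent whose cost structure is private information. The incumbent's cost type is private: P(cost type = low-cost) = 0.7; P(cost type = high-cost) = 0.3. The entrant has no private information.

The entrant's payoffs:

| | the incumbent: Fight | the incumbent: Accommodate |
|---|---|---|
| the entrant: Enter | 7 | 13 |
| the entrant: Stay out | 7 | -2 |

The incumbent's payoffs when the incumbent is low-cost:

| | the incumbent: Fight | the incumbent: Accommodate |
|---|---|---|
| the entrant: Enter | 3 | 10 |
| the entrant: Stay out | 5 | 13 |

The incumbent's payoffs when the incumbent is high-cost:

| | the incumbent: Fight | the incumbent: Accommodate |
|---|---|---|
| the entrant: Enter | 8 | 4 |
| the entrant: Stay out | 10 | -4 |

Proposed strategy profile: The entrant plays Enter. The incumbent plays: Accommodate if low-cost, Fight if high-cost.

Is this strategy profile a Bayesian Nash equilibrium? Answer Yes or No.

A profile is a BNE iff every type of every player is best-responding given beliefs about the other side.
The entrant plays Enter: E[Enter] = 0.7·(13) + 0.3·(7) = 11.2; E[Stay out] = 0.7. Best-responding. ✓
The incumbent (cost type low-cost), facing Enter: Fight gives 3, Accommodate gives 10. Proposed Accommodate is best. ✓
The incumbent (cost type high-cost), facing Enter: Fight gives 8, Accommodate gives 4. Proposed Fight is best. ✓

Yes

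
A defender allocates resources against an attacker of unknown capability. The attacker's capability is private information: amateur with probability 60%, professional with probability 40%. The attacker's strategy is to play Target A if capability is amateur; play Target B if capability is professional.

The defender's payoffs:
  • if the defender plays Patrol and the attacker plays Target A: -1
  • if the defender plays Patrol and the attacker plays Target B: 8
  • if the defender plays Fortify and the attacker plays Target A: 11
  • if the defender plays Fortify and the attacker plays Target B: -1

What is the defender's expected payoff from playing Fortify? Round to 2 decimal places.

6.20

Take the expectation over the attacker's capability, weighting each type's action by its prior probability.
E[Fortify] = 0.6·11 + 0.4·(-1) = 6.6 + (-0.4) = 6.2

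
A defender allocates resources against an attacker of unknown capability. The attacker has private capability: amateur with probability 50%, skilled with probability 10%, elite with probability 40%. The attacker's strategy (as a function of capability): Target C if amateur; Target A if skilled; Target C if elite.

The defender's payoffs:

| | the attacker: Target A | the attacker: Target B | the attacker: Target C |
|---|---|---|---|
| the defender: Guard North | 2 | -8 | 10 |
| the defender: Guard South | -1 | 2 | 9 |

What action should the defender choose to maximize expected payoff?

Compute the defender's expected payoff for each action, taking the expectation over the attacker's type.
E[Guard North] = 0.5·(10) + 0.1·(2) + 0.4·(10) = 9.2
E[Guard South] = 0.5·(9) + 0.1·(-1) + 0.4·(9) = 8
Best response: Guard North (9.2 is the largest).

Guard North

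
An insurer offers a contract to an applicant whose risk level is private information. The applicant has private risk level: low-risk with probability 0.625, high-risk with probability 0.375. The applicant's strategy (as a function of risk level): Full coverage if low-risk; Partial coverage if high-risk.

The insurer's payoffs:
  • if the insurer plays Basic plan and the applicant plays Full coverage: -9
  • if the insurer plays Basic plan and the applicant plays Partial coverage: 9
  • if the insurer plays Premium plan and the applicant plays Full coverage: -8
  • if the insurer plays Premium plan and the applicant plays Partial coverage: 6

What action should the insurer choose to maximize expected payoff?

E[Basic plan] = 0.625·(-9) + 0.375·(9) = -2.25
E[Premium plan] = 0.625·(-8) + 0.375·(6) = -2.75
Best response: Basic plan (-2.25 is the largest).

Basic plan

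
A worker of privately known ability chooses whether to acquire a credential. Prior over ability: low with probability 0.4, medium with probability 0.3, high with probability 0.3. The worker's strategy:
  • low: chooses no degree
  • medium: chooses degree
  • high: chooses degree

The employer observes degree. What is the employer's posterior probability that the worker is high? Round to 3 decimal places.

0.500

P(degree) = 0.4·0 + 0.3·1 + 0.3·1 = 0.6
P(high | degree) = (0.3·1) / 0.6 = 0.3 / 0.6 = 0.5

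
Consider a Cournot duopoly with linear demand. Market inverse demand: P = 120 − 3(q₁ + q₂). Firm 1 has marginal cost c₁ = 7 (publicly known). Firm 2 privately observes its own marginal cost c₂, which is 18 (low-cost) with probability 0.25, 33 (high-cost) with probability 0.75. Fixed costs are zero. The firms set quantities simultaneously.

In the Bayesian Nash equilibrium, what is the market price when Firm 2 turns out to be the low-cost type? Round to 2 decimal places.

Type-c best response for Firm 2: q₂(c) = (120 − c)/6 − q₁/2.
Firm 1 maximizes expected profit; its first-order condition is 120 − 6q₁ − 3E[q₂] − 7 = 0.
Substituting E[q₂] and solving: E[c₂] = 29.25, so q₁ = (120 − 2·7 + 29.25)/9 = 15.0278.
q₂(low-cost) = 9.48611, so P = 120 − 3·(15.0278 + 9.48611) = 46.4583.

46.46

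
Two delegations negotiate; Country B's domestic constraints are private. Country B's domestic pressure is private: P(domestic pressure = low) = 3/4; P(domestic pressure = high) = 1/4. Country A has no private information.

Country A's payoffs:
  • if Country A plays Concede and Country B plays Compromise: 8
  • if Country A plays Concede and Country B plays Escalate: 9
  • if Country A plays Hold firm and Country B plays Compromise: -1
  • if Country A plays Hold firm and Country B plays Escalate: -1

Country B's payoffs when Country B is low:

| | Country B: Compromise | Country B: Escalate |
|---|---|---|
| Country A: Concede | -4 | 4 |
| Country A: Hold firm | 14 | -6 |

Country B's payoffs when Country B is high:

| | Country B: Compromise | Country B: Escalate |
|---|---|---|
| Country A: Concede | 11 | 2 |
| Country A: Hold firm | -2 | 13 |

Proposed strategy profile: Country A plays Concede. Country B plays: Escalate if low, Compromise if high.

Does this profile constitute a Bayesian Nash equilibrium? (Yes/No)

Yes

A profile is a BNE iff every type of every player is best-responding given beliefs about the other side.
Country A plays Concede: E[Concede] = 3/4·(9) + 1/4·(8) = 35/4; E[Hold firm] = -1. Best-responding. ✓
Country B (domestic pressure low), facing Concede: Compromise gives -4, Escalate gives 4. Proposed Escalate is best. ✓
Country B (domestic pressure high), facing Concede: Compromise gives 11, Escalate gives 2. Proposed Compromise is best. ✓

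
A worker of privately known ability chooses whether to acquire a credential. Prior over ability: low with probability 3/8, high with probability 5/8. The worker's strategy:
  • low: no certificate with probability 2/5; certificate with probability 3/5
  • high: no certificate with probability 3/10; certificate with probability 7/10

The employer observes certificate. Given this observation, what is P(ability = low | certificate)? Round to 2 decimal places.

P(certificate) = (3/8)·(3/5) + (5/8)·(7/10) = 53/80
P(low | certificate) = ((3/8)·(3/5)) / (53/80) = (9/40) / (53/80) = 18/53

0.34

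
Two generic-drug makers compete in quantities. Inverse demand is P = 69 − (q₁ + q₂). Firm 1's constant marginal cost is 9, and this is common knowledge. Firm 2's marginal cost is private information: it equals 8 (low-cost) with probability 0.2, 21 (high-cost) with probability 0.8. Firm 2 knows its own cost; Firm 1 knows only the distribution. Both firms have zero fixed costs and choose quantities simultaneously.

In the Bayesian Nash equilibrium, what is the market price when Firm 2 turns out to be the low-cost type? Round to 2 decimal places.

Type-c best response for Firm 2: q₂(c) = (69 − c)/2 − q₁/2.
Firm 1 maximizes expected profit; its first-order condition is 69 − 2q₁ − E[q₂] − 9 = 0.
Substituting E[q₂] and solving: E[c₂] = 18.4, so q₁ = (69 − 2·9 + 18.4)/3 = 23.1333.
q₂(low-cost) = 18.9333, so P = 69 − (23.1333 + 18.9333) = 26.9333.

26.93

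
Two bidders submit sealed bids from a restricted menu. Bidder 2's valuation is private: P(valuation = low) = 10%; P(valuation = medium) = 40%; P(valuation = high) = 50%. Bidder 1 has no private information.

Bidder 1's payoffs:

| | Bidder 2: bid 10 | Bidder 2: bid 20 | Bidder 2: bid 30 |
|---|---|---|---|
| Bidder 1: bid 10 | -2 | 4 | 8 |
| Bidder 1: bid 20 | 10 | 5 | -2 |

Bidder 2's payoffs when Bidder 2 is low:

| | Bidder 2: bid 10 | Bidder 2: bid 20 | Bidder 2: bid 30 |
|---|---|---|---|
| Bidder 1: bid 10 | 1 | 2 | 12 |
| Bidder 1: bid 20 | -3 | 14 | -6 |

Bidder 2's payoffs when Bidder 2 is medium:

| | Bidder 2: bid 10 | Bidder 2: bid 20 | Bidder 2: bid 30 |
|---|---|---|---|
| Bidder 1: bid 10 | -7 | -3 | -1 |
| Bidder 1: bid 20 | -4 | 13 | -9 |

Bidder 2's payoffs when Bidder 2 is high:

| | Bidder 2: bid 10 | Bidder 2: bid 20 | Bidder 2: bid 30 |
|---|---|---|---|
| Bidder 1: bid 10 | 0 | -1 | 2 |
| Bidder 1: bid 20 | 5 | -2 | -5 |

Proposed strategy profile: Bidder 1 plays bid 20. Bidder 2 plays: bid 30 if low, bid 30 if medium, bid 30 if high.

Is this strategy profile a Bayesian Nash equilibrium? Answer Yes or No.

No

Bidder 1 plays bid 20: E[bid 20] = 0.1·(-2) + 0.4·(-2) + 0.5·(-2) = -2; E[bid 10] = 8. Not best-responding. ✗
Bidder 2 (valuation low), facing bid 20: bid 10 gives -3, bid 20 gives 14, bid 30 gives -6. Proposed bid 30 is not best — profitable deviation exists. ✗
Bidder 2 (valuation medium), facing bid 20: bid 10 gives -4, bid 20 gives 13, bid 30 gives -9. Proposed bid 30 is not best — profitable deviation exists. ✗
Bidder 2 (valuation high), facing bid 20: bid 10 gives 5, bid 20 gives -2, bid 30 gives -5. Proposed bid 30 is not best — profitable deviation exists. ✗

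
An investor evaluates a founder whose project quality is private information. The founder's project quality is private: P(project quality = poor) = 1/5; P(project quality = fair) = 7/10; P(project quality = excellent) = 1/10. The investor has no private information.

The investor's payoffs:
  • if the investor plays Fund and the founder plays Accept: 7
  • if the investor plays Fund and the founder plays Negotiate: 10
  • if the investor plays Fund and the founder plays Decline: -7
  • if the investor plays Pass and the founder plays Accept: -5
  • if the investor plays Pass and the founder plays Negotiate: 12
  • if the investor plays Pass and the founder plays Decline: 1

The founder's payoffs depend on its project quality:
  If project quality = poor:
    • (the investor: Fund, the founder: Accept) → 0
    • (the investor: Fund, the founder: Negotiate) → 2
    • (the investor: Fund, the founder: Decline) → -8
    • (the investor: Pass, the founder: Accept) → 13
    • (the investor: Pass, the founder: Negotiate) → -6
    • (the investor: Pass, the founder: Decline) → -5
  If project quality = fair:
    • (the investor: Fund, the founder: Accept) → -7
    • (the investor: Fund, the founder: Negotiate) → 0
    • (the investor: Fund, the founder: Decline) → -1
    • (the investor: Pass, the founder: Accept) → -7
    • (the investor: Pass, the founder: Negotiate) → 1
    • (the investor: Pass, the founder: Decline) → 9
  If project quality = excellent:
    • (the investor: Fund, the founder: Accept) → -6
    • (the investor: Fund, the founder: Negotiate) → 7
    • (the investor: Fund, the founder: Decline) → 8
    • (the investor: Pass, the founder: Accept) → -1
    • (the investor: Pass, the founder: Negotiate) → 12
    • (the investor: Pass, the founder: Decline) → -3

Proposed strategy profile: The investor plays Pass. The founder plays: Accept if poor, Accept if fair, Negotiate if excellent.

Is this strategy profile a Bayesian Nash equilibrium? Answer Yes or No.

The investor plays Pass: E[Pass] = 1/5·(-5) + 7/10·(-5) + 1/10·(12) = -33/10; E[Fund] = 73/10. Not best-responding. ✗
The founder (project quality poor), facing Pass: Accept gives 13, Negotiate gives -6, Decline gives -5. Proposed Accept is best. ✓
The founder (project quality fair), facing Pass: Accept gives -7, Negotiate gives 1, Decline gives 9. Proposed Accept is not best — profitable deviation exists. ✗
The founder (project quality excellent), facing Pass: Accept gives -1, Negotiate gives 12, Decline gives -3. Proposed Negotiate is best. ✓

No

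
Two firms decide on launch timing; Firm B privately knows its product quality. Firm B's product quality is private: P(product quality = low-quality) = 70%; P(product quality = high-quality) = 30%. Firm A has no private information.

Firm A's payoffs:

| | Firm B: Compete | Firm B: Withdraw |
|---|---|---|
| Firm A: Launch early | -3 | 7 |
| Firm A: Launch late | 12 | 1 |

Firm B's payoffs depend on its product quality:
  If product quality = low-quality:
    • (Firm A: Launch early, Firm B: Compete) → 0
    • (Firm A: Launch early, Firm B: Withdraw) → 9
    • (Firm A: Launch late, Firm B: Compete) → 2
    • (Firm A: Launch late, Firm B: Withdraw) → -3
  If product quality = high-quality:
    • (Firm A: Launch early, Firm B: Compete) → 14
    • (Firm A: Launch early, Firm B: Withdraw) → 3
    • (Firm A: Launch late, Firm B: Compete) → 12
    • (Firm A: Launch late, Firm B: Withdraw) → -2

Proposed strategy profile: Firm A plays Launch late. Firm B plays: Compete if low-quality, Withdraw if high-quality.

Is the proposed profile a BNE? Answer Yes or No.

A profile is a BNE iff every type of every player is best-responding given beliefs about the other side.
Firm A plays Launch late: E[Launch late] = 0.7·(12) + 0.3·(1) = 8.7; E[Launch early] = 0. Best-responding. ✓
Firm B (product quality low-quality), facing Launch late: Compete gives 2, Withdraw gives -3. Proposed Compete is best. ✓
Firm B (product quality high-quality), facing Launch late: Compete gives 12, Withdraw gives -2. Proposed Withdraw is not best — profitable deviation exists. ✗

No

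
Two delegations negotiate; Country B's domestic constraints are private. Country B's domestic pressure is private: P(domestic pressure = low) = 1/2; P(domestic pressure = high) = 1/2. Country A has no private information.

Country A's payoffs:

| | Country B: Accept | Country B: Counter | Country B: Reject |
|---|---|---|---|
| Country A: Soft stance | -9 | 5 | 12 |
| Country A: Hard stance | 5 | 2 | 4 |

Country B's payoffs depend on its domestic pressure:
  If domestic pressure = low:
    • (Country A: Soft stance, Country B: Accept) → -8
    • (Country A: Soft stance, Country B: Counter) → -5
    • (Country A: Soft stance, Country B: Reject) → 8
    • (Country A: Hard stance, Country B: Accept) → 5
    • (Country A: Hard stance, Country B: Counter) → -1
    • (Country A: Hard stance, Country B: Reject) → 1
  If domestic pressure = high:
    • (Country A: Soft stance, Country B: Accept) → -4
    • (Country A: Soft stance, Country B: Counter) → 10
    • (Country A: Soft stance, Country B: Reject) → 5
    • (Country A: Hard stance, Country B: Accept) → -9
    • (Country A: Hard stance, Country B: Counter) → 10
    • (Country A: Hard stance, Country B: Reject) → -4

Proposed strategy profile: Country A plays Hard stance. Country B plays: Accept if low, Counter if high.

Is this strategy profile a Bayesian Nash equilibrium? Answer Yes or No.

Country A plays Hard stance: E[Hard stance] = 1/2·(5) + 1/2·(2) = 7/2; E[Soft stance] = -2. Best-responding. ✓
Country B (domestic pressure low), facing Hard stance: Accept gives 5, Counter gives -1, Reject gives 1. Proposed Accept is best. ✓
Country B (domestic pressure high), facing Hard stance: Accept gives -9, Counter gives 10, Reject gives -4. Proposed Counter is best. ✓

Yes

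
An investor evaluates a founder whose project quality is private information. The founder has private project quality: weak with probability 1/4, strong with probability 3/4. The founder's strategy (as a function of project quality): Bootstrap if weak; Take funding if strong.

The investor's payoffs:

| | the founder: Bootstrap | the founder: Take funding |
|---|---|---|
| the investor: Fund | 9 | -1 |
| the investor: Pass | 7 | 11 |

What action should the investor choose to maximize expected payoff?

Compute the investor's expected payoff for each action, taking the expectation over the founder's type.
E[Fund] = 1/4·(9) + 3/4·(-1) = 3/2
E[Pass] = 1/4·(7) + 3/4·(11) = 10
Best response: Pass (10 is the largest).

Pass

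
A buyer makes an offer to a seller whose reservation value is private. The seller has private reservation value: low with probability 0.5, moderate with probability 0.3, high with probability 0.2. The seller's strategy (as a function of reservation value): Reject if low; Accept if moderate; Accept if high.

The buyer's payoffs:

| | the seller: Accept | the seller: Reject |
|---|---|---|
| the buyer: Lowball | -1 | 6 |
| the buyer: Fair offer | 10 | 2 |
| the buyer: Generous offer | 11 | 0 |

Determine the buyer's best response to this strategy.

Fair offer

E[Lowball] = 0.5·(6) + 0.3·(-1) + 0.2·(-1) = 2.5
E[Fair offer] = 0.5·(2) + 0.3·(10) + 0.2·(10) = 6
E[Generous offer] = 0.5·(0) + 0.3·(11) + 0.2·(11) = 5.5
Best response: Fair offer (6 is the largest).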